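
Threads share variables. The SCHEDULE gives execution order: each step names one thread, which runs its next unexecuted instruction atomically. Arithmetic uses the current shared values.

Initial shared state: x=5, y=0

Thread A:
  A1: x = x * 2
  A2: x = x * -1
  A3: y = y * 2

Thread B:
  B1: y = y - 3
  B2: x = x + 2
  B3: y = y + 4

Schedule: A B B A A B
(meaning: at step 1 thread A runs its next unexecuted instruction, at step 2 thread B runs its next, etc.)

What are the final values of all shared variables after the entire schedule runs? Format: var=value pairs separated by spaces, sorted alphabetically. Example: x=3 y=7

Answer: x=-12 y=-2

Derivation:
Step 1: thread A executes A1 (x = x * 2). Shared: x=10 y=0. PCs: A@1 B@0
Step 2: thread B executes B1 (y = y - 3). Shared: x=10 y=-3. PCs: A@1 B@1
Step 3: thread B executes B2 (x = x + 2). Shared: x=12 y=-3. PCs: A@1 B@2
Step 4: thread A executes A2 (x = x * -1). Shared: x=-12 y=-3. PCs: A@2 B@2
Step 5: thread A executes A3 (y = y * 2). Shared: x=-12 y=-6. PCs: A@3 B@2
Step 6: thread B executes B3 (y = y + 4). Shared: x=-12 y=-2. PCs: A@3 B@3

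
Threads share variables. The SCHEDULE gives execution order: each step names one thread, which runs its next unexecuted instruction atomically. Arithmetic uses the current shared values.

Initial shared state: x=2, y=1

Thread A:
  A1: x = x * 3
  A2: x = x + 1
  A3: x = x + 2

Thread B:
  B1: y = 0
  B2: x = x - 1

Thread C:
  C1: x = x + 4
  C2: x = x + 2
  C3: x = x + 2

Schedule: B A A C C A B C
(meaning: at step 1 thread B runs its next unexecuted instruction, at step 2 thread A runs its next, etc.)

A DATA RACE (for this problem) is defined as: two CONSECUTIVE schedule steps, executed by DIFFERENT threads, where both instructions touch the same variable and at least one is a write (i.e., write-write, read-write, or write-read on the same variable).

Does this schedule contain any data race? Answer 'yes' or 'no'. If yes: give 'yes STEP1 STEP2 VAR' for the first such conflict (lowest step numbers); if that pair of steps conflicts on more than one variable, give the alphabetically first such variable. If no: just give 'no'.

Steps 1,2: B(r=-,w=y) vs A(r=x,w=x). No conflict.
Steps 2,3: same thread (A). No race.
Steps 3,4: A(x = x + 1) vs C(x = x + 4). RACE on x (W-W).
Steps 4,5: same thread (C). No race.
Steps 5,6: C(x = x + 2) vs A(x = x + 2). RACE on x (W-W).
Steps 6,7: A(x = x + 2) vs B(x = x - 1). RACE on x (W-W).
Steps 7,8: B(x = x - 1) vs C(x = x + 2). RACE on x (W-W).
First conflict at steps 3,4.

Answer: yes 3 4 x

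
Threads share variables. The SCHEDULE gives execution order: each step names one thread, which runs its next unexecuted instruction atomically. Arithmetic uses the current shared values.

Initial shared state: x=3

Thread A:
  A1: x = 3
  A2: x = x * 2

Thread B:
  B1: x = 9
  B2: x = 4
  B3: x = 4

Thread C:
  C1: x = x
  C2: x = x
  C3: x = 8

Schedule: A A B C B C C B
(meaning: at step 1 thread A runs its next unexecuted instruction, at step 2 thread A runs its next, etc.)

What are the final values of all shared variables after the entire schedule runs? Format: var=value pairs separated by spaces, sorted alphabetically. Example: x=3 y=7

Answer: x=4

Derivation:
Step 1: thread A executes A1 (x = 3). Shared: x=3. PCs: A@1 B@0 C@0
Step 2: thread A executes A2 (x = x * 2). Shared: x=6. PCs: A@2 B@0 C@0
Step 3: thread B executes B1 (x = 9). Shared: x=9. PCs: A@2 B@1 C@0
Step 4: thread C executes C1 (x = x). Shared: x=9. PCs: A@2 B@1 C@1
Step 5: thread B executes B2 (x = 4). Shared: x=4. PCs: A@2 B@2 C@1
Step 6: thread C executes C2 (x = x). Shared: x=4. PCs: A@2 B@2 C@2
Step 7: thread C executes C3 (x = 8). Shared: x=8. PCs: A@2 B@2 C@3
Step 8: thread B executes B3 (x = 4). Shared: x=4. PCs: A@2 B@3 C@3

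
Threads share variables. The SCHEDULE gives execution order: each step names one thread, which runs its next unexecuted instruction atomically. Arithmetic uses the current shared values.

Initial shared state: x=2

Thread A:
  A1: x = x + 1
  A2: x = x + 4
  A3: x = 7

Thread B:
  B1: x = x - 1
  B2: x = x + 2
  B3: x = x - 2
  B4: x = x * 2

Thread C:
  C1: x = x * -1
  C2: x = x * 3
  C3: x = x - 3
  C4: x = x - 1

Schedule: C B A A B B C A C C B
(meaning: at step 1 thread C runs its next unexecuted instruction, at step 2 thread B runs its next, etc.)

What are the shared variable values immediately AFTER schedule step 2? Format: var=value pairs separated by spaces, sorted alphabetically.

Step 1: thread C executes C1 (x = x * -1). Shared: x=-2. PCs: A@0 B@0 C@1
Step 2: thread B executes B1 (x = x - 1). Shared: x=-3. PCs: A@0 B@1 C@1

Answer: x=-3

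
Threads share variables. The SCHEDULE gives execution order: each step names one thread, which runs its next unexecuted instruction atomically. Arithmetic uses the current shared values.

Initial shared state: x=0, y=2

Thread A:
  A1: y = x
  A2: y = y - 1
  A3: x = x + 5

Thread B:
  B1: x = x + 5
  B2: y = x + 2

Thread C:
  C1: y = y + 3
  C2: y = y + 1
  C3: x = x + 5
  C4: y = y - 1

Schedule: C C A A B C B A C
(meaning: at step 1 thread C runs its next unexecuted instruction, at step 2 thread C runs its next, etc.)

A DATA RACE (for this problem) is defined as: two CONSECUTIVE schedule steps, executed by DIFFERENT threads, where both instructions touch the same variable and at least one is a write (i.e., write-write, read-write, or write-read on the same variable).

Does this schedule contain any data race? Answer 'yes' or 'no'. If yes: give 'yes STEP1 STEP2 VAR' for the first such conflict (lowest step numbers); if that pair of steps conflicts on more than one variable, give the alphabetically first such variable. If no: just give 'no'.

Answer: yes 2 3 y

Derivation:
Steps 1,2: same thread (C). No race.
Steps 2,3: C(y = y + 1) vs A(y = x). RACE on y (W-W).
Steps 3,4: same thread (A). No race.
Steps 4,5: A(r=y,w=y) vs B(r=x,w=x). No conflict.
Steps 5,6: B(x = x + 5) vs C(x = x + 5). RACE on x (W-W).
Steps 6,7: C(x = x + 5) vs B(y = x + 2). RACE on x (W-R).
Steps 7,8: B(y = x + 2) vs A(x = x + 5). RACE on x (R-W).
Steps 8,9: A(r=x,w=x) vs C(r=y,w=y). No conflict.
First conflict at steps 2,3.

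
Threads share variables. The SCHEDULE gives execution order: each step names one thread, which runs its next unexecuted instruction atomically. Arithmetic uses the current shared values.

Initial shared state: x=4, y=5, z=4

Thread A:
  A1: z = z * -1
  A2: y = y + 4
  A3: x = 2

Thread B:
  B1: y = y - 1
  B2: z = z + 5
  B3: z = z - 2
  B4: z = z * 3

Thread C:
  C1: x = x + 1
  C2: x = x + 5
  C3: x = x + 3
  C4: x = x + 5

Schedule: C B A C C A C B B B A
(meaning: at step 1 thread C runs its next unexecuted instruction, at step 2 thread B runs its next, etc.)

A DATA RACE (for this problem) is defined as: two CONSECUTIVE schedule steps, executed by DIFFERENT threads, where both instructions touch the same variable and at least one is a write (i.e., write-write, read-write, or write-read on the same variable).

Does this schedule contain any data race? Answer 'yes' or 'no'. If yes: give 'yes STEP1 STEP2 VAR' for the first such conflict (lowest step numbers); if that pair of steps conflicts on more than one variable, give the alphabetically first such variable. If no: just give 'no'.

Steps 1,2: C(r=x,w=x) vs B(r=y,w=y). No conflict.
Steps 2,3: B(r=y,w=y) vs A(r=z,w=z). No conflict.
Steps 3,4: A(r=z,w=z) vs C(r=x,w=x). No conflict.
Steps 4,5: same thread (C). No race.
Steps 5,6: C(r=x,w=x) vs A(r=y,w=y). No conflict.
Steps 6,7: A(r=y,w=y) vs C(r=x,w=x). No conflict.
Steps 7,8: C(r=x,w=x) vs B(r=z,w=z). No conflict.
Steps 8,9: same thread (B). No race.
Steps 9,10: same thread (B). No race.
Steps 10,11: B(r=z,w=z) vs A(r=-,w=x). No conflict.

Answer: no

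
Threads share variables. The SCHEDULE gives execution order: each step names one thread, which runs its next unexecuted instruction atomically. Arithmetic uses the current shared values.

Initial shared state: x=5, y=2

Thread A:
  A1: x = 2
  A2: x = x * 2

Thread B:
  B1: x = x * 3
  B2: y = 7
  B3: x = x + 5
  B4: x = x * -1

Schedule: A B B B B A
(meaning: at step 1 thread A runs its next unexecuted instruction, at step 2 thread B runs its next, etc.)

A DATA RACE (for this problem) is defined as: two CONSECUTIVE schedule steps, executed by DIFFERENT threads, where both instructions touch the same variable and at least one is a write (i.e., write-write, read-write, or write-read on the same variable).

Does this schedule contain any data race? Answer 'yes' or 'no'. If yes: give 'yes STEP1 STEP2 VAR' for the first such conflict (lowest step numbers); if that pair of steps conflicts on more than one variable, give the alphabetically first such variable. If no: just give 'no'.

Steps 1,2: A(x = 2) vs B(x = x * 3). RACE on x (W-W).
Steps 2,3: same thread (B). No race.
Steps 3,4: same thread (B). No race.
Steps 4,5: same thread (B). No race.
Steps 5,6: B(x = x * -1) vs A(x = x * 2). RACE on x (W-W).
First conflict at steps 1,2.

Answer: yes 1 2 x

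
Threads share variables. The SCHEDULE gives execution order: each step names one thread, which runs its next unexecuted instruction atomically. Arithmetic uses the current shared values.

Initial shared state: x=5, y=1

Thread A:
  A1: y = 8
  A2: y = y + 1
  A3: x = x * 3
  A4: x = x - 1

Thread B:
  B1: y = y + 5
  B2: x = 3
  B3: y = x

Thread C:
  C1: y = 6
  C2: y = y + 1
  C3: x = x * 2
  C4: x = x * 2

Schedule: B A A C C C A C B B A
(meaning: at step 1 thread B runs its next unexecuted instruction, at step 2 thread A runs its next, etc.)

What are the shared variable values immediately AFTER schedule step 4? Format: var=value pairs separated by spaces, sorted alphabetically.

Step 1: thread B executes B1 (y = y + 5). Shared: x=5 y=6. PCs: A@0 B@1 C@0
Step 2: thread A executes A1 (y = 8). Shared: x=5 y=8. PCs: A@1 B@1 C@0
Step 3: thread A executes A2 (y = y + 1). Shared: x=5 y=9. PCs: A@2 B@1 C@0
Step 4: thread C executes C1 (y = 6). Shared: x=5 y=6. PCs: A@2 B@1 C@1

Answer: x=5 y=6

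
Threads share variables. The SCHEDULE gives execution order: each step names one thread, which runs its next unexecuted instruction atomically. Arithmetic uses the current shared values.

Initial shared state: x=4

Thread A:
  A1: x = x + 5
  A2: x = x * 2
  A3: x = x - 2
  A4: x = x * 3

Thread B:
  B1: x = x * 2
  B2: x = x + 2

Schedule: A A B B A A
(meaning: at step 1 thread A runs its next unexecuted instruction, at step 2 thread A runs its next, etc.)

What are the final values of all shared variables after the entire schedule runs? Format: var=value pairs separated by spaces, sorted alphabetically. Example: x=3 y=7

Step 1: thread A executes A1 (x = x + 5). Shared: x=9. PCs: A@1 B@0
Step 2: thread A executes A2 (x = x * 2). Shared: x=18. PCs: A@2 B@0
Step 3: thread B executes B1 (x = x * 2). Shared: x=36. PCs: A@2 B@1
Step 4: thread B executes B2 (x = x + 2). Shared: x=38. PCs: A@2 B@2
Step 5: thread A executes A3 (x = x - 2). Shared: x=36. PCs: A@3 B@2
Step 6: thread A executes A4 (x = x * 3). Shared: x=108. PCs: A@4 B@2

Answer: x=108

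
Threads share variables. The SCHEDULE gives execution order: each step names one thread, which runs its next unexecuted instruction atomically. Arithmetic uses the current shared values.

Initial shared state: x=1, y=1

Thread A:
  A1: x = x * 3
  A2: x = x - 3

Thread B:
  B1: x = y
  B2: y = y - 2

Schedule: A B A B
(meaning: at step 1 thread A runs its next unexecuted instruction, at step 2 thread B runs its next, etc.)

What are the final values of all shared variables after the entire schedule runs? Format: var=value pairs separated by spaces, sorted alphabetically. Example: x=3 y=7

Step 1: thread A executes A1 (x = x * 3). Shared: x=3 y=1. PCs: A@1 B@0
Step 2: thread B executes B1 (x = y). Shared: x=1 y=1. PCs: A@1 B@1
Step 3: thread A executes A2 (x = x - 3). Shared: x=-2 y=1. PCs: A@2 B@1
Step 4: thread B executes B2 (y = y - 2). Shared: x=-2 y=-1. PCs: A@2 B@2

Answer: x=-2 y=-1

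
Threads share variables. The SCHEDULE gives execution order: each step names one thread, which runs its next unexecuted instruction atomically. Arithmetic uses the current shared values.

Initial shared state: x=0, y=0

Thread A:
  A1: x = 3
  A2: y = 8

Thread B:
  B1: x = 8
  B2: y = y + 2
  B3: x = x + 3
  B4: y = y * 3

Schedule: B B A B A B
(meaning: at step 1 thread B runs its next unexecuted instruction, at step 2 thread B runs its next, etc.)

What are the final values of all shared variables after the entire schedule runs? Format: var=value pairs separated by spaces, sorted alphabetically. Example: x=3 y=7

Answer: x=6 y=24

Derivation:
Step 1: thread B executes B1 (x = 8). Shared: x=8 y=0. PCs: A@0 B@1
Step 2: thread B executes B2 (y = y + 2). Shared: x=8 y=2. PCs: A@0 B@2
Step 3: thread A executes A1 (x = 3). Shared: x=3 y=2. PCs: A@1 B@2
Step 4: thread B executes B3 (x = x + 3). Shared: x=6 y=2. PCs: A@1 B@3
Step 5: thread A executes A2 (y = 8). Shared: x=6 y=8. PCs: A@2 B@3
Step 6: thread B executes B4 (y = y * 3). Shared: x=6 y=24. PCs: A@2 B@4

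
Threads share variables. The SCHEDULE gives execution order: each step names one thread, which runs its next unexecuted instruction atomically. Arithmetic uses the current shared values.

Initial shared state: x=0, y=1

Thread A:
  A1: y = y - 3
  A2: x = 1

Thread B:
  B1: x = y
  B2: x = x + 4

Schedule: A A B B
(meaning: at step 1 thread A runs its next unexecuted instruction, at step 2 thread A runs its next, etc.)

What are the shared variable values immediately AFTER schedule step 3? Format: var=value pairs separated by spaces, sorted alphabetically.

Step 1: thread A executes A1 (y = y - 3). Shared: x=0 y=-2. PCs: A@1 B@0
Step 2: thread A executes A2 (x = 1). Shared: x=1 y=-2. PCs: A@2 B@0
Step 3: thread B executes B1 (x = y). Shared: x=-2 y=-2. PCs: A@2 B@1

Answer: x=-2 y=-2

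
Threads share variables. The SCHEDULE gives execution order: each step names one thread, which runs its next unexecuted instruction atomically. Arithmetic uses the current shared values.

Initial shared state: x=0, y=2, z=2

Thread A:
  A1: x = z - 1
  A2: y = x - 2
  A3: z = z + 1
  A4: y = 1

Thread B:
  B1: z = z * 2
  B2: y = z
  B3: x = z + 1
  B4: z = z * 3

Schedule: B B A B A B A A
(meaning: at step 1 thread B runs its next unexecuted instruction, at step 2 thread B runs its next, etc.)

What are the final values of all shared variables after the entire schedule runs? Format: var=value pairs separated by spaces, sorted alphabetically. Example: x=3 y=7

Answer: x=5 y=1 z=13

Derivation:
Step 1: thread B executes B1 (z = z * 2). Shared: x=0 y=2 z=4. PCs: A@0 B@1
Step 2: thread B executes B2 (y = z). Shared: x=0 y=4 z=4. PCs: A@0 B@2
Step 3: thread A executes A1 (x = z - 1). Shared: x=3 y=4 z=4. PCs: A@1 B@2
Step 4: thread B executes B3 (x = z + 1). Shared: x=5 y=4 z=4. PCs: A@1 B@3
Step 5: thread A executes A2 (y = x - 2). Shared: x=5 y=3 z=4. PCs: A@2 B@3
Step 6: thread B executes B4 (z = z * 3). Shared: x=5 y=3 z=12. PCs: A@2 B@4
Step 7: thread A executes A3 (z = z + 1). Shared: x=5 y=3 z=13. PCs: A@3 B@4
Step 8: thread A executes A4 (y = 1). Shared: x=5 y=1 z=13. PCs: A@4 B@4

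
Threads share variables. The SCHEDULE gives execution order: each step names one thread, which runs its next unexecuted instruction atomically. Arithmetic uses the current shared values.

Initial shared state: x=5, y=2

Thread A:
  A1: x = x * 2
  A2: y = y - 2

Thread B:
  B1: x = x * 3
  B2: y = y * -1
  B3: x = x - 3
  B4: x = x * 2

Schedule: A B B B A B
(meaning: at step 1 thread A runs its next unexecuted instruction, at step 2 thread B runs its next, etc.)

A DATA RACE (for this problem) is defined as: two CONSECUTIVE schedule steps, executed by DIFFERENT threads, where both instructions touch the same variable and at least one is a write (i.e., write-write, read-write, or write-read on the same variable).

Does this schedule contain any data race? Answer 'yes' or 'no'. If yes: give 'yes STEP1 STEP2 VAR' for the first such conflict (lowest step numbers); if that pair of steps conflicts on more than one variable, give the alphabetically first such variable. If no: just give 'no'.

Answer: yes 1 2 x

Derivation:
Steps 1,2: A(x = x * 2) vs B(x = x * 3). RACE on x (W-W).
Steps 2,3: same thread (B). No race.
Steps 3,4: same thread (B). No race.
Steps 4,5: B(r=x,w=x) vs A(r=y,w=y). No conflict.
Steps 5,6: A(r=y,w=y) vs B(r=x,w=x). No conflict.
First conflict at steps 1,2.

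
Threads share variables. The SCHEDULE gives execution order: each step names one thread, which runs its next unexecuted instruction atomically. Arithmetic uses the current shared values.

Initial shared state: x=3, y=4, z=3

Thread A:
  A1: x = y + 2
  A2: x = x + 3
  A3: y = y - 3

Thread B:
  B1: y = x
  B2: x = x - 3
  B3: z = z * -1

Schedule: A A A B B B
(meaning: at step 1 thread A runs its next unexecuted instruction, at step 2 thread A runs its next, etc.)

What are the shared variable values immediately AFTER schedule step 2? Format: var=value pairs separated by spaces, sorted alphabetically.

Step 1: thread A executes A1 (x = y + 2). Shared: x=6 y=4 z=3. PCs: A@1 B@0
Step 2: thread A executes A2 (x = x + 3). Shared: x=9 y=4 z=3. PCs: A@2 B@0

Answer: x=9 y=4 z=3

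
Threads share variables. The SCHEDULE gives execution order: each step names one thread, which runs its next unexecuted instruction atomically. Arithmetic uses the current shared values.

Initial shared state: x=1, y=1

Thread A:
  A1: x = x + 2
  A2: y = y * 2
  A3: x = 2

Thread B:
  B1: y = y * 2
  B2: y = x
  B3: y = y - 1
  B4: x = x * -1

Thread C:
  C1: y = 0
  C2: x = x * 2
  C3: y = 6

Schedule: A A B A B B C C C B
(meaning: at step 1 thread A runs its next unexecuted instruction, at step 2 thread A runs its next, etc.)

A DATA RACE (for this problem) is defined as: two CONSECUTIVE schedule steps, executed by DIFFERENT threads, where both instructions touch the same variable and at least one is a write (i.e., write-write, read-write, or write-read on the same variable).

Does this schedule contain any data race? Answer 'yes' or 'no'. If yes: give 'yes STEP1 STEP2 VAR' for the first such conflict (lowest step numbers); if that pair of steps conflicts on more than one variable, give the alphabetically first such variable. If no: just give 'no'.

Answer: yes 2 3 y

Derivation:
Steps 1,2: same thread (A). No race.
Steps 2,3: A(y = y * 2) vs B(y = y * 2). RACE on y (W-W).
Steps 3,4: B(r=y,w=y) vs A(r=-,w=x). No conflict.
Steps 4,5: A(x = 2) vs B(y = x). RACE on x (W-R).
Steps 5,6: same thread (B). No race.
Steps 6,7: B(y = y - 1) vs C(y = 0). RACE on y (W-W).
Steps 7,8: same thread (C). No race.
Steps 8,9: same thread (C). No race.
Steps 9,10: C(r=-,w=y) vs B(r=x,w=x). No conflict.
First conflict at steps 2,3.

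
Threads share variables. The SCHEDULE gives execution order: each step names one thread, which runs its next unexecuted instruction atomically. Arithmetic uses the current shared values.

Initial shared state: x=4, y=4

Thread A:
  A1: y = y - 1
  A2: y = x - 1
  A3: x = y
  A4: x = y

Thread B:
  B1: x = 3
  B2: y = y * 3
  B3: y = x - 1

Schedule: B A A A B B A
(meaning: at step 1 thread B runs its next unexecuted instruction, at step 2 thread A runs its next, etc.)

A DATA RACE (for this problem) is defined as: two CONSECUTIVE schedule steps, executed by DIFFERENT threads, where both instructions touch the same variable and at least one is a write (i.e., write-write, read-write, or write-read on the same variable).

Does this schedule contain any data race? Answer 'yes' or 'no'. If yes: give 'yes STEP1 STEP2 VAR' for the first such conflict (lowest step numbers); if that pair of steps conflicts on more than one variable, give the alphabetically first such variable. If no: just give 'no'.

Answer: yes 4 5 y

Derivation:
Steps 1,2: B(r=-,w=x) vs A(r=y,w=y). No conflict.
Steps 2,3: same thread (A). No race.
Steps 3,4: same thread (A). No race.
Steps 4,5: A(x = y) vs B(y = y * 3). RACE on y (R-W).
Steps 5,6: same thread (B). No race.
Steps 6,7: B(y = x - 1) vs A(x = y). RACE on x (R-W), y (W-R). Multiple vars; alphabetically first is x.
First conflict at steps 4,5.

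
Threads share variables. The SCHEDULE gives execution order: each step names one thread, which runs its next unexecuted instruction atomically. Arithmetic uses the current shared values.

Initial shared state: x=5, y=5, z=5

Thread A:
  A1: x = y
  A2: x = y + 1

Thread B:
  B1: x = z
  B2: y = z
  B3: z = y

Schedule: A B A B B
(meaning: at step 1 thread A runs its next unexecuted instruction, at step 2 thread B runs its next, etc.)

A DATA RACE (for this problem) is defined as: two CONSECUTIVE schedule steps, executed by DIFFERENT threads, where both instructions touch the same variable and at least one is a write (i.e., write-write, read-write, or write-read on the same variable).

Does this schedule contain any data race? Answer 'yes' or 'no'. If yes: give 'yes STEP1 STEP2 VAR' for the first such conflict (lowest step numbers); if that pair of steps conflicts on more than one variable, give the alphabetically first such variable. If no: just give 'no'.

Answer: yes 1 2 x

Derivation:
Steps 1,2: A(x = y) vs B(x = z). RACE on x (W-W).
Steps 2,3: B(x = z) vs A(x = y + 1). RACE on x (W-W).
Steps 3,4: A(x = y + 1) vs B(y = z). RACE on y (R-W).
Steps 4,5: same thread (B). No race.
First conflict at steps 1,2.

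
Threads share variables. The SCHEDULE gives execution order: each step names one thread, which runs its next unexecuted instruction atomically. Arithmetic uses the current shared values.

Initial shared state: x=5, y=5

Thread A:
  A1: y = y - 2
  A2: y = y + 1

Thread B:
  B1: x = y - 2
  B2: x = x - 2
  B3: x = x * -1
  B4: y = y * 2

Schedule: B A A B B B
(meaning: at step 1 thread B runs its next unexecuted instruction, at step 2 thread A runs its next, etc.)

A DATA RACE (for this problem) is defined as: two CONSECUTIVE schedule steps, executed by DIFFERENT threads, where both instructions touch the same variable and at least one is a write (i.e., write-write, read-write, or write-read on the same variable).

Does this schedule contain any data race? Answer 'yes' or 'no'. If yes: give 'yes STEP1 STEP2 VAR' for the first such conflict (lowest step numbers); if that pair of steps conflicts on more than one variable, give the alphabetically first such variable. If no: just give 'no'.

Steps 1,2: B(x = y - 2) vs A(y = y - 2). RACE on y (R-W).
Steps 2,3: same thread (A). No race.
Steps 3,4: A(r=y,w=y) vs B(r=x,w=x). No conflict.
Steps 4,5: same thread (B). No race.
Steps 5,6: same thread (B). No race.
First conflict at steps 1,2.

Answer: yes 1 2 y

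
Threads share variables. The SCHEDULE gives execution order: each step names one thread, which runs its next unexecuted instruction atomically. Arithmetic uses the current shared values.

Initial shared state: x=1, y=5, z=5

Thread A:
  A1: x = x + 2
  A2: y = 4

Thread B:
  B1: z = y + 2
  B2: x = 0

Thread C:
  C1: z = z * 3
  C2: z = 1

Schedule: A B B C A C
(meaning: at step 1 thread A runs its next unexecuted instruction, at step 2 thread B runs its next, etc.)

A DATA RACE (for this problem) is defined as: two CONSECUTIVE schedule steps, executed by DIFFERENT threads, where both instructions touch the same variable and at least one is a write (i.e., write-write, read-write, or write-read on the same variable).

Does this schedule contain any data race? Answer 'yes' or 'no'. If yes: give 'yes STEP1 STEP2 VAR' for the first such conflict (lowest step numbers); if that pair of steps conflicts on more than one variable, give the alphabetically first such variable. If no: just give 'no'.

Answer: no

Derivation:
Steps 1,2: A(r=x,w=x) vs B(r=y,w=z). No conflict.
Steps 2,3: same thread (B). No race.
Steps 3,4: B(r=-,w=x) vs C(r=z,w=z). No conflict.
Steps 4,5: C(r=z,w=z) vs A(r=-,w=y). No conflict.
Steps 5,6: A(r=-,w=y) vs C(r=-,w=z). No conflict.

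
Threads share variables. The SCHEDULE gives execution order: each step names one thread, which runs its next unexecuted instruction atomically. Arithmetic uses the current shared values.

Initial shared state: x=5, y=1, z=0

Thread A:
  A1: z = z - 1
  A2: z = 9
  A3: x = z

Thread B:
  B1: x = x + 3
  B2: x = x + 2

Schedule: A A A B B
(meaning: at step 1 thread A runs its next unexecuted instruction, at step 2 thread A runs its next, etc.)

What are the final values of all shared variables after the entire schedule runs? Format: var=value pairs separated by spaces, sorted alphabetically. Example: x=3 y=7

Step 1: thread A executes A1 (z = z - 1). Shared: x=5 y=1 z=-1. PCs: A@1 B@0
Step 2: thread A executes A2 (z = 9). Shared: x=5 y=1 z=9. PCs: A@2 B@0
Step 3: thread A executes A3 (x = z). Shared: x=9 y=1 z=9. PCs: A@3 B@0
Step 4: thread B executes B1 (x = x + 3). Shared: x=12 y=1 z=9. PCs: A@3 B@1
Step 5: thread B executes B2 (x = x + 2). Shared: x=14 y=1 z=9. PCs: A@3 B@2

Answer: x=14 y=1 z=9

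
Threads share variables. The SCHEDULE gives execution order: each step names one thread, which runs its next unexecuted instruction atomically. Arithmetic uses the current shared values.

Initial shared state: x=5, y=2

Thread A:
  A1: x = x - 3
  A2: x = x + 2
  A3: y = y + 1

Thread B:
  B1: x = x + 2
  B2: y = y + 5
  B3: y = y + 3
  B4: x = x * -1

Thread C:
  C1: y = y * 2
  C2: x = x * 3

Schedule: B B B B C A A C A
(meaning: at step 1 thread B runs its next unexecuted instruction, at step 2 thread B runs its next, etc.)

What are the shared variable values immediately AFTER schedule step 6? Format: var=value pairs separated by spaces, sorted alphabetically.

Answer: x=-10 y=20

Derivation:
Step 1: thread B executes B1 (x = x + 2). Shared: x=7 y=2. PCs: A@0 B@1 C@0
Step 2: thread B executes B2 (y = y + 5). Shared: x=7 y=7. PCs: A@0 B@2 C@0
Step 3: thread B executes B3 (y = y + 3). Shared: x=7 y=10. PCs: A@0 B@3 C@0
Step 4: thread B executes B4 (x = x * -1). Shared: x=-7 y=10. PCs: A@0 B@4 C@0
Step 5: thread C executes C1 (y = y * 2). Shared: x=-7 y=20. PCs: A@0 B@4 C@1
Step 6: thread A executes A1 (x = x - 3). Shared: x=-10 y=20. PCs: A@1 B@4 C@1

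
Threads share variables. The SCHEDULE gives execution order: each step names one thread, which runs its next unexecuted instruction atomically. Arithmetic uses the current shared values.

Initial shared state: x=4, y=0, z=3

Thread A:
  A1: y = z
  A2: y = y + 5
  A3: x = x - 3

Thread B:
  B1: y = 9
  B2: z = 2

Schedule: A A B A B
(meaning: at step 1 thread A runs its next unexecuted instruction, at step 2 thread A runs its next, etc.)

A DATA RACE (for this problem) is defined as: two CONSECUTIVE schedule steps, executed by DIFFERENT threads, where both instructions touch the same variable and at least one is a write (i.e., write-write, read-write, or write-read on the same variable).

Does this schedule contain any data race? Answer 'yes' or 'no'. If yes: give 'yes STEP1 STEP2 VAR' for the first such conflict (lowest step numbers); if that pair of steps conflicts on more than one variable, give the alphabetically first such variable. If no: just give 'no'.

Answer: yes 2 3 y

Derivation:
Steps 1,2: same thread (A). No race.
Steps 2,3: A(y = y + 5) vs B(y = 9). RACE on y (W-W).
Steps 3,4: B(r=-,w=y) vs A(r=x,w=x). No conflict.
Steps 4,5: A(r=x,w=x) vs B(r=-,w=z). No conflict.
First conflict at steps 2,3.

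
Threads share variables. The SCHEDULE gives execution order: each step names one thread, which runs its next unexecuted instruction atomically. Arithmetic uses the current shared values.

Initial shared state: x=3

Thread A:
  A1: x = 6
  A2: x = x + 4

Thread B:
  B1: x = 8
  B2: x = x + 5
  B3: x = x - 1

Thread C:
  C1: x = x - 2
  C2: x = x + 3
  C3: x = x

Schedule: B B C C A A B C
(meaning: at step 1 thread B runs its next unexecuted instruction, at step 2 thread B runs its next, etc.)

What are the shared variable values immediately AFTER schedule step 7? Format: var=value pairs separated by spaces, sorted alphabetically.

Step 1: thread B executes B1 (x = 8). Shared: x=8. PCs: A@0 B@1 C@0
Step 2: thread B executes B2 (x = x + 5). Shared: x=13. PCs: A@0 B@2 C@0
Step 3: thread C executes C1 (x = x - 2). Shared: x=11. PCs: A@0 B@2 C@1
Step 4: thread C executes C2 (x = x + 3). Shared: x=14. PCs: A@0 B@2 C@2
Step 5: thread A executes A1 (x = 6). Shared: x=6. PCs: A@1 B@2 C@2
Step 6: thread A executes A2 (x = x + 4). Shared: x=10. PCs: A@2 B@2 C@2
Step 7: thread B executes B3 (x = x - 1). Shared: x=9. PCs: A@2 B@3 C@2

Answer: x=9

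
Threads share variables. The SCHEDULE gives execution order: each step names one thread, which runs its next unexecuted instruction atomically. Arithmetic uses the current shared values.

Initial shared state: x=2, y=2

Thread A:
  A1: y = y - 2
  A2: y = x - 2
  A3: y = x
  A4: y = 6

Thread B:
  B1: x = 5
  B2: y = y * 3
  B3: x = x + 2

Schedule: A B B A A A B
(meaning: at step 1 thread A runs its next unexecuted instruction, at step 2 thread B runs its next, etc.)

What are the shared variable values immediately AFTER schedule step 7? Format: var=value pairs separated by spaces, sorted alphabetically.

Step 1: thread A executes A1 (y = y - 2). Shared: x=2 y=0. PCs: A@1 B@0
Step 2: thread B executes B1 (x = 5). Shared: x=5 y=0. PCs: A@1 B@1
Step 3: thread B executes B2 (y = y * 3). Shared: x=5 y=0. PCs: A@1 B@2
Step 4: thread A executes A2 (y = x - 2). Shared: x=5 y=3. PCs: A@2 B@2
Step 5: thread A executes A3 (y = x). Shared: x=5 y=5. PCs: A@3 B@2
Step 6: thread A executes A4 (y = 6). Shared: x=5 y=6. PCs: A@4 B@2
Step 7: thread B executes B3 (x = x + 2). Shared: x=7 y=6. PCs: A@4 B@3

Answer: x=7 y=6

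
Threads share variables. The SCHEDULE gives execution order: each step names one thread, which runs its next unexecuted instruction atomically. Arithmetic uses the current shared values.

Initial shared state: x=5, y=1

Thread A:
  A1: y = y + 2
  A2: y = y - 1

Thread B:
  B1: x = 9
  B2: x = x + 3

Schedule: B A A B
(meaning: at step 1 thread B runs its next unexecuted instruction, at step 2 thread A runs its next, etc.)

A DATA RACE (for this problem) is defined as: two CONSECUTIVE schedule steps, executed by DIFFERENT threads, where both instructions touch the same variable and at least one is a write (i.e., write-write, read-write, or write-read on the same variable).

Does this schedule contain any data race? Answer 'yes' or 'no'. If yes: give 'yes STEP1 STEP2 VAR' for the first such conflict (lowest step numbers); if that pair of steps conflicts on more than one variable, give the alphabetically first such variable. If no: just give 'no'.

Steps 1,2: B(r=-,w=x) vs A(r=y,w=y). No conflict.
Steps 2,3: same thread (A). No race.
Steps 3,4: A(r=y,w=y) vs B(r=x,w=x). No conflict.

Answer: no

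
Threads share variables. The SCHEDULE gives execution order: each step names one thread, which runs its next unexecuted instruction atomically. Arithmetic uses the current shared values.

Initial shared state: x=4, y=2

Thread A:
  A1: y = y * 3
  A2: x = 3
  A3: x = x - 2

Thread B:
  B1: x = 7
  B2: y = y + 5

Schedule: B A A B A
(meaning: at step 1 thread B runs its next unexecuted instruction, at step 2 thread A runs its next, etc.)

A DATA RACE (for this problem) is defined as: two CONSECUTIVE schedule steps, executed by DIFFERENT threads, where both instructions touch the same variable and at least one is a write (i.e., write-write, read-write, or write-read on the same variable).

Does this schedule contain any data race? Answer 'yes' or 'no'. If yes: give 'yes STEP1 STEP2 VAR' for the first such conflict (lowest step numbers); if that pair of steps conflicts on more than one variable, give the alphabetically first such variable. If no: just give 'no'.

Answer: no

Derivation:
Steps 1,2: B(r=-,w=x) vs A(r=y,w=y). No conflict.
Steps 2,3: same thread (A). No race.
Steps 3,4: A(r=-,w=x) vs B(r=y,w=y). No conflict.
Steps 4,5: B(r=y,w=y) vs A(r=x,w=x). No conflict.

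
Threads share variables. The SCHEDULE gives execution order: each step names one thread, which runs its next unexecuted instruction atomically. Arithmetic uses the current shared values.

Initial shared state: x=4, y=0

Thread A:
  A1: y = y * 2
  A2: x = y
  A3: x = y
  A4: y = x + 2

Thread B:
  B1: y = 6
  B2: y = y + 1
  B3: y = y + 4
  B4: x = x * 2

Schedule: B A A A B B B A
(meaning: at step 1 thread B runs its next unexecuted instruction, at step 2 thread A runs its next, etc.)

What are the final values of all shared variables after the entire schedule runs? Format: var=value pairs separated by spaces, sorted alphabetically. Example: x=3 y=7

Step 1: thread B executes B1 (y = 6). Shared: x=4 y=6. PCs: A@0 B@1
Step 2: thread A executes A1 (y = y * 2). Shared: x=4 y=12. PCs: A@1 B@1
Step 3: thread A executes A2 (x = y). Shared: x=12 y=12. PCs: A@2 B@1
Step 4: thread A executes A3 (x = y). Shared: x=12 y=12. PCs: A@3 B@1
Step 5: thread B executes B2 (y = y + 1). Shared: x=12 y=13. PCs: A@3 B@2
Step 6: thread B executes B3 (y = y + 4). Shared: x=12 y=17. PCs: A@3 B@3
Step 7: thread B executes B4 (x = x * 2). Shared: x=24 y=17. PCs: A@3 B@4
Step 8: thread A executes A4 (y = x + 2). Shared: x=24 y=26. PCs: A@4 B@4

Answer: x=24 y=26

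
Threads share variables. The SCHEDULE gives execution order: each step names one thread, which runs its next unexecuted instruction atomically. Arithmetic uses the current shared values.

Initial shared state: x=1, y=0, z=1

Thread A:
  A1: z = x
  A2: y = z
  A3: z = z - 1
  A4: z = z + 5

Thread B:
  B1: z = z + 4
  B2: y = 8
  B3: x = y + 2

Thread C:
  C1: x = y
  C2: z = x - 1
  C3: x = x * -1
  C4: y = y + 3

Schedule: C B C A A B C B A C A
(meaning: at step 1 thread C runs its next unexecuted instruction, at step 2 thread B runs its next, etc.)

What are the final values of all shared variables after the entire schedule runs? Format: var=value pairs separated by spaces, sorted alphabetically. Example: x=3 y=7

Answer: x=10 y=11 z=4

Derivation:
Step 1: thread C executes C1 (x = y). Shared: x=0 y=0 z=1. PCs: A@0 B@0 C@1
Step 2: thread B executes B1 (z = z + 4). Shared: x=0 y=0 z=5. PCs: A@0 B@1 C@1
Step 3: thread C executes C2 (z = x - 1). Shared: x=0 y=0 z=-1. PCs: A@0 B@1 C@2
Step 4: thread A executes A1 (z = x). Shared: x=0 y=0 z=0. PCs: A@1 B@1 C@2
Step 5: thread A executes A2 (y = z). Shared: x=0 y=0 z=0. PCs: A@2 B@1 C@2
Step 6: thread B executes B2 (y = 8). Shared: x=0 y=8 z=0. PCs: A@2 B@2 C@2
Step 7: thread C executes C3 (x = x * -1). Shared: x=0 y=8 z=0. PCs: A@2 B@2 C@3
Step 8: thread B executes B3 (x = y + 2). Shared: x=10 y=8 z=0. PCs: A@2 B@3 C@3
Step 9: thread A executes A3 (z = z - 1). Shared: x=10 y=8 z=-1. PCs: A@3 B@3 C@3
Step 10: thread C executes C4 (y = y + 3). Shared: x=10 y=11 z=-1. PCs: A@3 B@3 C@4
Step 11: thread A executes A4 (z = z + 5). Shared: x=10 y=11 z=4. PCs: A@4 B@3 C@4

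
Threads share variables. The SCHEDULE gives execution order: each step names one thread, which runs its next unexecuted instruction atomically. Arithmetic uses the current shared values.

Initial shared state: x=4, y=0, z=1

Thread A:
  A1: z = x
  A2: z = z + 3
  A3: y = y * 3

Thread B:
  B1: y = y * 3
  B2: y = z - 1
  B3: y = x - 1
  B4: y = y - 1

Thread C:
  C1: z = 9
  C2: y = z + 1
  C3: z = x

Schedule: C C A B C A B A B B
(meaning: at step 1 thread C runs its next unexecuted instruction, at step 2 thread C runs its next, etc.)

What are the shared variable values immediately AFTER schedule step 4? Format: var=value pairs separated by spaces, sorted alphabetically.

Step 1: thread C executes C1 (z = 9). Shared: x=4 y=0 z=9. PCs: A@0 B@0 C@1
Step 2: thread C executes C2 (y = z + 1). Shared: x=4 y=10 z=9. PCs: A@0 B@0 C@2
Step 3: thread A executes A1 (z = x). Shared: x=4 y=10 z=4. PCs: A@1 B@0 C@2
Step 4: thread B executes B1 (y = y * 3). Shared: x=4 y=30 z=4. PCs: A@1 B@1 C@2

Answer: x=4 y=30 z=4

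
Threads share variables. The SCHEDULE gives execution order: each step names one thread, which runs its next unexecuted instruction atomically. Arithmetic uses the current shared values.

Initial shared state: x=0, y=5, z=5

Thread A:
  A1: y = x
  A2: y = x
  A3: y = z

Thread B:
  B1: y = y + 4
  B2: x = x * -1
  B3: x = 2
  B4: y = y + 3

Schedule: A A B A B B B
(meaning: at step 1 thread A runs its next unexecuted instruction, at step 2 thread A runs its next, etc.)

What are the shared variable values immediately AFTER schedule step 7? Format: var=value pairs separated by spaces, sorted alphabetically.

Step 1: thread A executes A1 (y = x). Shared: x=0 y=0 z=5. PCs: A@1 B@0
Step 2: thread A executes A2 (y = x). Shared: x=0 y=0 z=5. PCs: A@2 B@0
Step 3: thread B executes B1 (y = y + 4). Shared: x=0 y=4 z=5. PCs: A@2 B@1
Step 4: thread A executes A3 (y = z). Shared: x=0 y=5 z=5. PCs: A@3 B@1
Step 5: thread B executes B2 (x = x * -1). Shared: x=0 y=5 z=5. PCs: A@3 B@2
Step 6: thread B executes B3 (x = 2). Shared: x=2 y=5 z=5. PCs: A@3 B@3
Step 7: thread B executes B4 (y = y + 3). Shared: x=2 y=8 z=5. PCs: A@3 B@4

Answer: x=2 y=8 z=5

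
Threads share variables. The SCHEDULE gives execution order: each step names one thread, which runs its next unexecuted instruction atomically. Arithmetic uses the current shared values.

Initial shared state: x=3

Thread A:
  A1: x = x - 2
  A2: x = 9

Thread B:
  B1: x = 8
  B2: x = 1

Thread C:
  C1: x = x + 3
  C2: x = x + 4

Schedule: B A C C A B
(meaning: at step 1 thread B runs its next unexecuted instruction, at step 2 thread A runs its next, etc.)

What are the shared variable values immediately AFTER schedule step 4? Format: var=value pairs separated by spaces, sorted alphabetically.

Answer: x=13

Derivation:
Step 1: thread B executes B1 (x = 8). Shared: x=8. PCs: A@0 B@1 C@0
Step 2: thread A executes A1 (x = x - 2). Shared: x=6. PCs: A@1 B@1 C@0
Step 3: thread C executes C1 (x = x + 3). Shared: x=9. PCs: A@1 B@1 C@1
Step 4: thread C executes C2 (x = x + 4). Shared: x=13. PCs: A@1 B@1 C@2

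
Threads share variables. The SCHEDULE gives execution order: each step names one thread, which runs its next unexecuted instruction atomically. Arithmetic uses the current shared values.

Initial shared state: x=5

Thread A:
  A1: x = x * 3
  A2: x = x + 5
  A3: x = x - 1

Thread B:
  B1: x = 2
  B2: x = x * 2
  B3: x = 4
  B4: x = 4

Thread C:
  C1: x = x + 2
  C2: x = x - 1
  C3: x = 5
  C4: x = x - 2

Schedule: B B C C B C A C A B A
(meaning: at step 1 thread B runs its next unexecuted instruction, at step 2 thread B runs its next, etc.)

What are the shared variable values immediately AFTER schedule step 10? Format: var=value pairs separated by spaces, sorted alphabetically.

Step 1: thread B executes B1 (x = 2). Shared: x=2. PCs: A@0 B@1 C@0
Step 2: thread B executes B2 (x = x * 2). Shared: x=4. PCs: A@0 B@2 C@0
Step 3: thread C executes C1 (x = x + 2). Shared: x=6. PCs: A@0 B@2 C@1
Step 4: thread C executes C2 (x = x - 1). Shared: x=5. PCs: A@0 B@2 C@2
Step 5: thread B executes B3 (x = 4). Shared: x=4. PCs: A@0 B@3 C@2
Step 6: thread C executes C3 (x = 5). Shared: x=5. PCs: A@0 B@3 C@3
Step 7: thread A executes A1 (x = x * 3). Shared: x=15. PCs: A@1 B@3 C@3
Step 8: thread C executes C4 (x = x - 2). Shared: x=13. PCs: A@1 B@3 C@4
Step 9: thread A executes A2 (x = x + 5). Shared: x=18. PCs: A@2 B@3 C@4
Step 10: thread B executes B4 (x = 4). Shared: x=4. PCs: A@2 B@4 C@4

Answer: x=4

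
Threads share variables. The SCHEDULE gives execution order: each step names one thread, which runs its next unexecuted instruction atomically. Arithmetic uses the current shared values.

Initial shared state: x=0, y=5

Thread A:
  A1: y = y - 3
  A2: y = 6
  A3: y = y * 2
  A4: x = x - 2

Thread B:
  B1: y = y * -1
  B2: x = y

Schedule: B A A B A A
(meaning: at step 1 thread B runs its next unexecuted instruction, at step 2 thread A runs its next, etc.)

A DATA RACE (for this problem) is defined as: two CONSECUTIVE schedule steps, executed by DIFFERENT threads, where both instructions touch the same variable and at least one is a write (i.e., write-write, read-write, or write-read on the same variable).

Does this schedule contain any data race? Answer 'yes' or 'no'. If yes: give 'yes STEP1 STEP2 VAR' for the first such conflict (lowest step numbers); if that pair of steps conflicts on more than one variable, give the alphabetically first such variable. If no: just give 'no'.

Answer: yes 1 2 y

Derivation:
Steps 1,2: B(y = y * -1) vs A(y = y - 3). RACE on y (W-W).
Steps 2,3: same thread (A). No race.
Steps 3,4: A(y = 6) vs B(x = y). RACE on y (W-R).
Steps 4,5: B(x = y) vs A(y = y * 2). RACE on y (R-W).
Steps 5,6: same thread (A). No race.
First conflict at steps 1,2.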